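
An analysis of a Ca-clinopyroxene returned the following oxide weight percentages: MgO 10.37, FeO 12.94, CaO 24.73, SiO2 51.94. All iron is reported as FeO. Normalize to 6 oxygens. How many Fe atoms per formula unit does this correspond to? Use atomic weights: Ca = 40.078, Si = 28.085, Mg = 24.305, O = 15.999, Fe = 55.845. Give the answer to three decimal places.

0.414 Fe apfu

10.37 wt% MgO ÷ 40.304 g/mol = 0.25729 mol, giving 0.25729 Mg and 0.25729 O.
12.94 wt% FeO ÷ 71.844 g/mol = 0.18011 mol, giving 0.18011 Fe and 0.18011 O.
24.73 wt% CaO ÷ 56.077 g/mol = 0.44100 mol, giving 0.44100 Ca and 0.44100 O.
51.94 wt% SiO2 ÷ 60.083 g/mol = 0.86447 mol, giving 0.86447 Si and 1.72894 O.
Oxygen sums to 2.60734; scaling by 6/2.60734 = 2.30120 puts the formula on 6 O.
Fe: 0.18011 × 2.30120 = 0.414 atoms per formula unit.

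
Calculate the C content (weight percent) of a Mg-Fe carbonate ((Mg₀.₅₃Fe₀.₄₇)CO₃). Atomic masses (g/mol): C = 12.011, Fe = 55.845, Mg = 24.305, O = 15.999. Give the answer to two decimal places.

Formula mass = 0.53·24.305 + 0.47·55.845 + 1·12.011 + 3·15.999 = 99.137 g/mol, of which 12.011 g is C.
So C makes up 12.011/99.137 = 0.1212 of the mass, i.e. 12.12%.

12.12 weight percent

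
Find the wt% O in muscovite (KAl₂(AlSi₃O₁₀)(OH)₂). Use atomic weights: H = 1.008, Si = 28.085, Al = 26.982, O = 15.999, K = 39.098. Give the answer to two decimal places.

Formula mass = 1*39.098 + 3*26.982 + 3*28.085 + 12*15.999 + 2*1.008 = 398.303 g/mol, of which 191.988 g is O.
So O makes up 191.988/398.303 = 0.4820 of the mass, i.e. 48.20%.

48.20 wt%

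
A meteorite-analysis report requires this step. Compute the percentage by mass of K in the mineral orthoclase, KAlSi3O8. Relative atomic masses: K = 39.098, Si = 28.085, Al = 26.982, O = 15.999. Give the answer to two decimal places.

M(KAlSi3O8) = 278.327 g/mol.
K contributes 1 × 39.098 = 39.098 g per mole.
39.098/278.327 = 0.1405 → 14.05%.

14.05 wt%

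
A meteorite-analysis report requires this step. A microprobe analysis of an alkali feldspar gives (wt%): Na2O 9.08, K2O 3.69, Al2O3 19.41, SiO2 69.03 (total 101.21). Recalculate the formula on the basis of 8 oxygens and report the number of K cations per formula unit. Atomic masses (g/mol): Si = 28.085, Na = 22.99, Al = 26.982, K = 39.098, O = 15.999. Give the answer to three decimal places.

0.205 K apfu

Na2O: 9.08/61.979 = 0.14650 mol → 0.29300 mol Na, 0.14650 mol O.
K2O: 3.69/94.195 = 0.03917 mol → 0.07834 mol K, 0.03917 mol O.
Al2O3: 19.41/101.961 = 0.19037 mol → 0.38074 mol Al, 0.57111 mol O.
SiO2: 69.03/60.083 = 1.14891 mol → 1.14891 mol Si, 2.29782 mol O.
Total oxygen = 3.05460 mol. Normalization factor = 8/3.05460 = 2.61900.
K per 8 O = 0.07834 × 2.61900 = 0.205.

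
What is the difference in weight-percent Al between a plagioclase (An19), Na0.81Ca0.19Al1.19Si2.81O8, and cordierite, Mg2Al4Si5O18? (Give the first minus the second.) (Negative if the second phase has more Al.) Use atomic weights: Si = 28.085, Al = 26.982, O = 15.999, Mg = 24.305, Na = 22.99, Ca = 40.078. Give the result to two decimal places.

First mineral: 32.109 g Al in 265.256 g formula = 12.10 wt% Al.
Second mineral: 107.928 g Al in 584.945 g formula = 18.45 wt% Al.
12.10% − 18.45% gives a difference of -6.35 percentage points.

-6.35 percentage points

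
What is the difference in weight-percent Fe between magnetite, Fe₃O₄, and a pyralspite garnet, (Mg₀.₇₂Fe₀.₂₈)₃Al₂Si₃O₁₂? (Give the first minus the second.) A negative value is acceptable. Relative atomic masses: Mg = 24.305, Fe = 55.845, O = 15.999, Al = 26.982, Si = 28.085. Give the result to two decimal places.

61.44 percentage points

Fe in Fe₃O₄: molar mass 231.531 g/mol; 3×55.845 = 167.535 g → 72.36 wt%.
Fe in (Mg₀.₇₂Fe₀.₂₈)₃Al₂Si₃O₁₂: molar mass 429.616 g/mol; 0.84×55.845 = 46.910 g → 10.92 wt%.
Difference = 72.36 − 10.92 = 61.44 percentage points.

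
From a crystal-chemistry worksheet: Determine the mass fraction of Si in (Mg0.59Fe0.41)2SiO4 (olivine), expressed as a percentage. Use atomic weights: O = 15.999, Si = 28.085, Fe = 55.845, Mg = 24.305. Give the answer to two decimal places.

Molar mass of (Mg0.59Fe0.41)2SiO4: 1.18·24.305 + 0.82·55.845 + 1·28.085 + 4·15.999 = 166.554 g/mol.
Mass of Si per formula unit: 1 × 28.085 = 28.085 g.
Weight fraction Si = 28.085 / 166.554 = 0.1686.

16.86 wt%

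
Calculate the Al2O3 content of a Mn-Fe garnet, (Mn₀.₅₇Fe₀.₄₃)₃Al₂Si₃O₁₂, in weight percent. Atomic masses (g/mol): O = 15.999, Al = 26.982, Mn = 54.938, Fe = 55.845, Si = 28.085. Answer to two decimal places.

M((Mn₀.₅₇Fe₀.₄₃)₃Al₂Si₃O₁₂) = 496.191 g/mol; M(Al2O3) = 101.961 g/mol.
Moles Al2O3 per formula unit = 2 Al ÷ 2 = 1.0000.
Al2O3 fraction = (1.0000 × 101.961) / 496.191 = 101.961/496.191 = 0.2055.

20.55 wt%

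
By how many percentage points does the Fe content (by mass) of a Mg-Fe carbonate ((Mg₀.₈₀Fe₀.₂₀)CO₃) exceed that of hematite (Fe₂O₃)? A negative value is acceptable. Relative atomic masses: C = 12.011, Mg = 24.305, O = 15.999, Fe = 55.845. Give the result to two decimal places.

-57.62 percentage points

First mineral: 11.169 g Fe in 90.621 g formula = 12.32 wt% Fe.
Second mineral: 111.690 g Fe in 159.687 g formula = 69.94 wt% Fe.
12.32% − 69.94% gives a difference of -57.62 percentage points.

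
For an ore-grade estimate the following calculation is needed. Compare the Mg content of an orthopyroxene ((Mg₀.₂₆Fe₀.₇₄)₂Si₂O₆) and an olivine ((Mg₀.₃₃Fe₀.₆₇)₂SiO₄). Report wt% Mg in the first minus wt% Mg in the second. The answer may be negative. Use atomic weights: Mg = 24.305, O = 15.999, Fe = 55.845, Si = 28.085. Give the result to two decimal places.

First mineral: 12.639 g Mg in 247.453 g formula = 5.11 wt% Mg.
Second mineral: 16.041 g Mg in 182.955 g formula = 8.77 wt% Mg.
5.11% − 8.77% gives a difference of -3.66 percentage points.

-3.66 percentage points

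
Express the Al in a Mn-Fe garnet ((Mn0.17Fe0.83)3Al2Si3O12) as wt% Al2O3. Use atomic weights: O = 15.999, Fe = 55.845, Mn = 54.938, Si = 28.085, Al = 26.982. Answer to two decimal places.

20.50 wt%

Formula mass = 497.279 g/mol.
2 Al → 1.0000 mol Al2O3 per formula unit; M(Al2O3) = 101.961, so Al2O3 mass = 101.961 g.
101.961/497.279 × 100 = 20.50 wt%.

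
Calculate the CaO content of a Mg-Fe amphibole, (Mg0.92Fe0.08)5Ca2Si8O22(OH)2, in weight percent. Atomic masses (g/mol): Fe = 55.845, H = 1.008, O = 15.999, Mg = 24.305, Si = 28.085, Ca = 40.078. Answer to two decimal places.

Molar mass of (Mg0.92Fe0.08)5Ca2Si8O22(OH)2 = 4.60·24.305 + 0.40·55.845 + 2·40.078 + 8·28.085 + 24·15.999 + 2·1.008 = 824.969 g/mol.
Each formula unit contains 2 Ca, equivalent to 2/1 = 2.0000 mol CaO.
M(CaO) = 1×40.078 + 1×15.999 = 56.077 g/mol.
Mass of CaO per formula unit = 2.0000 × 56.077 = 112.154 g.
CaO wt% = 112.154 / 824.969 × 100 = 13.59%.

13.59 wt%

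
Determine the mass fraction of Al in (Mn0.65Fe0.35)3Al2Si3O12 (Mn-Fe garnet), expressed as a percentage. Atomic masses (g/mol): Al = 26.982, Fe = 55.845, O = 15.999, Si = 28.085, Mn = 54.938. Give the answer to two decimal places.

Molar mass of (Mn0.65Fe0.35)3Al2Si3O12: 1.95*54.938 + 1.05*55.845 + 2*26.982 + 3*28.085 + 12*15.999 = 495.973 g/mol.
Mass of Al per formula unit: 2 × 26.982 = 53.964 g.
Weight fraction Al = 53.964 / 495.973 = 0.1088.

10.88 weight percent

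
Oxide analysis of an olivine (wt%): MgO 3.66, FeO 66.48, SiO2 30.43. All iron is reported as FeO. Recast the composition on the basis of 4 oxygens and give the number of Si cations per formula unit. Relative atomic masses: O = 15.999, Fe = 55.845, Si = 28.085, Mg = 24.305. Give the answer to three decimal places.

3.66 wt% MgO ÷ 40.304 g/mol = 0.09081 mol, giving 0.09081 Mg and 0.09081 O.
66.48 wt% FeO ÷ 71.844 g/mol = 0.92534 mol, giving 0.92534 Fe and 0.92534 O.
30.43 wt% SiO2 ÷ 60.083 g/mol = 0.50647 mol, giving 0.50647 Si and 1.01294 O.
Oxygen sums to 2.02909; scaling by 4/2.02909 = 1.97133 puts the formula on 4 O.
Si: 0.50647 × 1.97133 = 0.998 atoms per formula unit.

0.998 Si apfu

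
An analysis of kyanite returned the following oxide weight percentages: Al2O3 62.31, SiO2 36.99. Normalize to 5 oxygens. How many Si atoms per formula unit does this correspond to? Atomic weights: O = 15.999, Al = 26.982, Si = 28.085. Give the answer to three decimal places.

62.31 wt% Al2O3 ÷ 101.961 g/mol = 0.61112 mol, giving 1.22224 Al and 1.83336 O.
36.99 wt% SiO2 ÷ 60.083 g/mol = 0.61565 mol, giving 0.61565 Si and 1.23130 O.
Oxygen sums to 3.06466; scaling by 5/3.06466 = 1.63150 puts the formula on 5 O.
Si: 0.61565 × 1.63150 = 1.004 atoms per formula unit.

1.004 Si apfu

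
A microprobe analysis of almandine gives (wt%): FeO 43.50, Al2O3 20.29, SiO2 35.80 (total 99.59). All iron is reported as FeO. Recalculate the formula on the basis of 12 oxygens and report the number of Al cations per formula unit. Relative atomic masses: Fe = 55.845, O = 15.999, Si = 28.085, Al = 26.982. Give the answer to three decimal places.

FeO: 43.50/71.844 = 0.60548 mol → 0.60548 mol Fe, 0.60548 mol O.
Al2O3: 20.29/101.961 = 0.19900 mol → 0.39800 mol Al, 0.59700 mol O.
SiO2: 35.80/60.083 = 0.59584 mol → 0.59584 mol Si, 1.19168 mol O.
Total oxygen = 2.39416 mol. Normalization factor = 12/2.39416 = 5.01220.
Al per 12 O = 0.39800 × 5.01220 = 1.995.

1.995 Al apfu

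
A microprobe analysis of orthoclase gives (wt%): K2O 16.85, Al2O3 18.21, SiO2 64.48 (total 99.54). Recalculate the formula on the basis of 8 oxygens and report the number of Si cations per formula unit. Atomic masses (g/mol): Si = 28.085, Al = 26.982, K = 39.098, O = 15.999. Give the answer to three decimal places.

3.001 Si apfu

K2O (M=94.195): mol = 0.17888; K = 0.35776, O = 0.17888.
Al2O3 (M=101.961): mol = 0.17860; Al = 0.35720, O = 0.53580.
SiO2 (M=60.083): mol = 1.07318; Si = 1.07318, O = 2.14636.
ΣO = 2.86104; factor = 8/ΣO = 2.79619.
Si apfu = 1.07318 × 2.79619 = 3.001.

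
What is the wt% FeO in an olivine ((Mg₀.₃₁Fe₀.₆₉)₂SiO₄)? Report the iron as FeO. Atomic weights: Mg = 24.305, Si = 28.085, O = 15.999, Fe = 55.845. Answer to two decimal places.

53.82 wt%

Formula mass = 184.216 g/mol.
1.38 Fe → 1.3800 mol FeO per formula unit; M(FeO) = 71.844, so FeO mass = 99.145 g.
99.145/184.216 × 100 = 53.82 wt%.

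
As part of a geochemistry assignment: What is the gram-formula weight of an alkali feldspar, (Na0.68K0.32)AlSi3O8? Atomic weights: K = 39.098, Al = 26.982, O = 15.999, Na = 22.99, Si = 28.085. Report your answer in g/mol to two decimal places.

Na: 0.68 × 22.99 = 15.6332
K: 0.32 × 39.098 = 12.5114
Al: 1 × 26.982 = 26.9820
Si: 3 × 28.085 = 84.2550
O: 8 × 15.999 = 127.9920
Summing the contributions gives the formula mass.

267.37 g/mol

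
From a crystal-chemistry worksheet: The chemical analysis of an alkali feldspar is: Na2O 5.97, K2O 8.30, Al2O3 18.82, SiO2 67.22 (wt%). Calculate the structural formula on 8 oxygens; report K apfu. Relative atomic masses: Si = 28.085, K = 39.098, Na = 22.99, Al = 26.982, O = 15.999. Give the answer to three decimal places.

5.97 wt% Na2O ÷ 61.979 g/mol = 0.09632 mol, giving 0.19264 Na and 0.09632 O.
8.30 wt% K2O ÷ 94.195 g/mol = 0.08812 mol, giving 0.17624 K and 0.08812 O.
18.82 wt% Al2O3 ÷ 101.961 g/mol = 0.18458 mol, giving 0.36916 Al and 0.55374 O.
67.22 wt% SiO2 ÷ 60.083 g/mol = 1.11879 mol, giving 1.11879 Si and 2.23758 O.
Oxygen sums to 2.97576; scaling by 8/2.97576 = 2.68839 puts the formula on 8 O.
K: 0.17624 × 2.68839 = 0.474 atoms per formula unit.

0.474 K apfu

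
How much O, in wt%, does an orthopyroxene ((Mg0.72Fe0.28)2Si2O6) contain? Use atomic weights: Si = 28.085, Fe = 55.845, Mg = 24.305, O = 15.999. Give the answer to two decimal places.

43.95 wt%

Molar mass of (Mg0.72Fe0.28)2Si2O6: 1.44·24.305 + 0.56·55.845 + 2·28.085 + 6·15.999 = 218.436 g/mol.
Mass of O per formula unit: 6 × 15.999 = 95.994 g.
Weight fraction O = 95.994 / 218.436 = 0.4395.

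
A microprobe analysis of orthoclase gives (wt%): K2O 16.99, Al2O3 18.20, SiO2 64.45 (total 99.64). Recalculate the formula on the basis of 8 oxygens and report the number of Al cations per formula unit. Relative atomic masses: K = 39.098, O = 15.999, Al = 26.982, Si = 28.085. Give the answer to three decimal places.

K2O: 16.99/94.195 = 0.18037 mol → 0.36074 mol K, 0.18037 mol O.
Al2O3: 18.20/101.961 = 0.17850 mol → 0.35700 mol Al, 0.53550 mol O.
SiO2: 64.45/60.083 = 1.07268 mol → 1.07268 mol Si, 2.14536 mol O.
Total oxygen = 2.86123 mol. Normalization factor = 8/2.86123 = 2.79600.
Al per 8 O = 0.35700 × 2.79600 = 0.998.

0.998 Al apfu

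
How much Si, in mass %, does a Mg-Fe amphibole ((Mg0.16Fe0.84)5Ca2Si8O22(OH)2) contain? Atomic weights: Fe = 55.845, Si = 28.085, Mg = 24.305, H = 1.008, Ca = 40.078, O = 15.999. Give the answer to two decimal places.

23.78 mass %

Formula mass = 0.80·24.305 + 4.20·55.845 + 2·40.078 + 8·28.085 + 24·15.999 + 2·1.008 = 944.821 g/mol, of which 224.680 g is Si.
So Si makes up 224.680/944.821 = 0.2378 of the mass, i.e. 23.78%.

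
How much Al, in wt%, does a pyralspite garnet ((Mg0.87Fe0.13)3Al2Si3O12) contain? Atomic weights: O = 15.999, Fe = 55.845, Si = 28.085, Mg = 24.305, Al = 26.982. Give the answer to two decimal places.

12.99 wt%

Formula mass = 2.61×24.305 + 0.39×55.845 + 2×26.982 + 3×28.085 + 12×15.999 = 415.423 g/mol, of which 53.964 g is Al.
So Al makes up 53.964/415.423 = 0.1299 of the mass, i.e. 12.99%.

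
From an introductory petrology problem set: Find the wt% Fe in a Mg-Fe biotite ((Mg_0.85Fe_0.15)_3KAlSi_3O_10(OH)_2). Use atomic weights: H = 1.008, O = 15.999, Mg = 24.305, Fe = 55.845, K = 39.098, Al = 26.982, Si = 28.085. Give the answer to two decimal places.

Molar mass of (Mg_0.85Fe_0.15)_3KAlSi_3O_10(OH)_2: 2.55·24.305 + 0.45·55.845 + 1·39.098 + 1·26.982 + 3·28.085 + 12·15.999 + 2·1.008 = 431.447 g/mol.
Mass of Fe per formula unit: 0.45 × 55.845 = 25.130 g.
Weight fraction Fe = 25.130 / 431.447 = 0.0582.

5.82 wt%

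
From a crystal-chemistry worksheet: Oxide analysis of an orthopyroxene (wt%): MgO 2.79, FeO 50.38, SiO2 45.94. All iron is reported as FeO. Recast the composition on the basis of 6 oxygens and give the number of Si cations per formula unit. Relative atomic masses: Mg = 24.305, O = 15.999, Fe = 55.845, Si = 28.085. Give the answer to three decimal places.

1.995 Si apfu

2.79 wt% MgO ÷ 40.304 g/mol = 0.06922 mol, giving 0.06922 Mg and 0.06922 O.
50.38 wt% FeO ÷ 71.844 g/mol = 0.70124 mol, giving 0.70124 Fe and 0.70124 O.
45.94 wt% SiO2 ÷ 60.083 g/mol = 0.76461 mol, giving 0.76461 Si and 1.52922 O.
Oxygen sums to 2.29968; scaling by 6/2.29968 = 2.60906 puts the formula on 6 O.
Si: 0.76461 × 2.60906 = 1.995 atoms per formula unit.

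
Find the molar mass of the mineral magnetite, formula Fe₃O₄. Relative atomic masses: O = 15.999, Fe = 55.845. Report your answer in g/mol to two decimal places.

231.53 g/mol

M = 3·55.845 + 4·15.999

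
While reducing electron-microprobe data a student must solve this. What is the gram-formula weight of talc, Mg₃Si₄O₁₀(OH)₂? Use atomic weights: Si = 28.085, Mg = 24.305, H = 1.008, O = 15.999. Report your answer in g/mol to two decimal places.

379.26 g/mol

Mg: 3 × 24.305 = 72.9150
Si: 4 × 28.085 = 112.3400
O: 12 × 15.999 = 191.9880
H: 2 × 1.008 = 2.0160
Summing the contributions gives the formula mass.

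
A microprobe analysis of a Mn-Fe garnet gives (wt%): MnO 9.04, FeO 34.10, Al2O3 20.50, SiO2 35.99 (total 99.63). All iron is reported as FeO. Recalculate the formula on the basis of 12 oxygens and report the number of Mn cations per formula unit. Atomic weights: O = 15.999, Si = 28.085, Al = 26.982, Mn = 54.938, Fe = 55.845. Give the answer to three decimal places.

0.636 Mn apfu

MnO (M=70.937): mol = 0.12744; Mn = 0.12744, O = 0.12744.
FeO (M=71.844): mol = 0.47464; Fe = 0.47464, O = 0.47464.
Al2O3 (M=101.961): mol = 0.20106; Al = 0.40212, O = 0.60318.
SiO2 (M=60.083): mol = 0.59900; Si = 0.59900, O = 1.19800.
ΣO = 2.40326; factor = 12/ΣO = 4.99322.
Mn apfu = 0.12744 × 4.99322 = 0.636.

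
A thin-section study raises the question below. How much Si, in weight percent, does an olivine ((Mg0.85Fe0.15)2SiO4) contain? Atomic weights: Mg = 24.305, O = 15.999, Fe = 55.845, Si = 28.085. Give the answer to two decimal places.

18.70 weight percent

Molar mass of (Mg0.85Fe0.15)2SiO4: 1.70·24.305 + 0.30·55.845 + 1·28.085 + 4·15.999 = 150.153 g/mol.
Mass of Si per formula unit: 1 × 28.085 = 28.085 g.
Weight fraction Si = 28.085 / 150.153 = 0.1870.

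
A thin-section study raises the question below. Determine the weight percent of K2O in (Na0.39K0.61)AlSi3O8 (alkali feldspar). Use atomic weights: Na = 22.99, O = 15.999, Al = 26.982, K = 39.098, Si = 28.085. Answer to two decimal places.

Molar mass of (Na0.39K0.61)AlSi3O8 = 0.39·22.99 + 0.61·39.098 + 1·26.982 + 3·28.085 + 8·15.999 = 272.045 g/mol.
Each formula unit contains 0.61 K, equivalent to 0.61/2 = 0.3050 mol K2O.
M(K2O) = 2×39.098 + 1×15.999 = 94.195 g/mol.
Mass of K2O per formula unit = 0.3050 × 94.195 = 28.729 g.
K2O wt% = 28.729 / 272.045 × 100 = 10.56%.

10.56 wt%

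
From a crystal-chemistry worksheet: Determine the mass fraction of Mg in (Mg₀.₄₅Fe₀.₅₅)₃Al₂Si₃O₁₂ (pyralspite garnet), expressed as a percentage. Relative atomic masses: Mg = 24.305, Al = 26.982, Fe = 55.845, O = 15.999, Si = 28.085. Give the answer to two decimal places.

Molar mass of (Mg₀.₄₅Fe₀.₅₅)₃Al₂Si₃O₁₂: 1.35·24.305 + 1.65·55.845 + 2·26.982 + 3·28.085 + 12·15.999 = 455.163 g/mol.
Mass of Mg per formula unit: 1.35 × 24.305 = 32.812 g.
Weight fraction Mg = 32.812 / 455.163 = 0.0721.

7.21 mass %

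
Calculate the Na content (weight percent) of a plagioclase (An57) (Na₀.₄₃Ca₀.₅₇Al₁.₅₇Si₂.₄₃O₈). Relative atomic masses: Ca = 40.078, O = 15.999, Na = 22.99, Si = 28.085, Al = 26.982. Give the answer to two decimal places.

3.64 weight percent

Molar mass of Na₀.₄₃Ca₀.₅₇Al₁.₅₇Si₂.₄₃O₈: 0.43×22.99 + 0.57×40.078 + 1.57×26.982 + 2.43×28.085 + 8×15.999 = 271.330 g/mol.
Mass of Na per formula unit: 0.43 × 22.99 = 9.886 g.
Weight fraction Na = 9.886 / 271.330 = 0.0364.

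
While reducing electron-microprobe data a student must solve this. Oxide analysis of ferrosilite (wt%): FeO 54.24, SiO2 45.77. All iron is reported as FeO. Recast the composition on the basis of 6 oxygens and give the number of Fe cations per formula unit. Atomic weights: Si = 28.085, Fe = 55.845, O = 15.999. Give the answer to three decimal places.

FeO (M=71.844): mol = 0.75497; Fe = 0.75497, O = 0.75497.
SiO2 (M=60.083): mol = 0.76178; Si = 0.76178, O = 1.52356.
ΣO = 2.27853; factor = 6/ΣO = 2.63328.
Fe apfu = 0.75497 × 2.63328 = 1.988.

1.988 Fe apfu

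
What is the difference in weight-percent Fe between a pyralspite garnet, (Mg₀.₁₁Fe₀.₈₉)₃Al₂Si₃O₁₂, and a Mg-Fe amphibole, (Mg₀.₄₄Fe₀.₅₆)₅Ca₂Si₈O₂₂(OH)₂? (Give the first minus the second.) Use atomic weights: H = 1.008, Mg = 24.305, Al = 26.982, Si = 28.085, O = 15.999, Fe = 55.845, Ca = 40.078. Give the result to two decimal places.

First mineral: 149.106 g Fe in 487.334 g formula = 30.60 wt% Fe.
Second mineral: 156.366 g Fe in 900.665 g formula = 17.36 wt% Fe.
30.60% − 17.36% gives a difference of 13.24 percentage points.

13.24 percentage points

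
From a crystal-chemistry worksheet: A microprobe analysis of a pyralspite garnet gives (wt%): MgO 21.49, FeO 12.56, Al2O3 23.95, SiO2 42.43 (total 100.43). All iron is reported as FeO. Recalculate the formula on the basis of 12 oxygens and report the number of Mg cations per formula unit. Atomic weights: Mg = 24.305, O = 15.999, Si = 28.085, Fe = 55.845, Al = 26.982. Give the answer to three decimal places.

2.265 Mg apfu

MgO: 21.49/40.304 = 0.53320 mol → 0.53320 mol Mg, 0.53320 mol O.
FeO: 12.56/71.844 = 0.17482 mol → 0.17482 mol Fe, 0.17482 mol O.
Al2O3: 23.95/101.961 = 0.23489 mol → 0.46978 mol Al, 0.70467 mol O.
SiO2: 42.43/60.083 = 0.70619 mol → 0.70619 mol Si, 1.41238 mol O.
Total oxygen = 2.82507 mol. Normalization factor = 12/2.82507 = 4.24768.
Mg per 12 O = 0.53320 × 4.24768 = 2.265.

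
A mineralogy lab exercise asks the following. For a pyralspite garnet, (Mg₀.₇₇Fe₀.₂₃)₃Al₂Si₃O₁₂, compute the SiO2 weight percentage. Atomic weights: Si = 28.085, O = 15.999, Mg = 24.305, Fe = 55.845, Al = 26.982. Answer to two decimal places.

42.42 wt%

M((Mg₀.₇₇Fe₀.₂₃)₃Al₂Si₃O₁₂) = 424.885 g/mol; M(SiO2) = 60.083 g/mol.
Moles SiO2 per formula unit = 3 Si ÷ 1 = 3.0000.
SiO2 fraction = (3.0000 × 60.083) / 424.885 = 180.249/424.885 = 0.4242.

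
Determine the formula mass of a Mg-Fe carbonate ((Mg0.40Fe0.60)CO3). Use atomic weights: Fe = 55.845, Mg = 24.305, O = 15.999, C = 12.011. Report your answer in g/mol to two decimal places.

Mg: 0.40 × 24.305 = 9.7220
Fe: 0.60 × 55.845 = 33.5070
C: 1 × 12.011 = 12.0110
O: 3 × 15.999 = 47.9970
Summing the contributions gives the formula mass.

103.24 g/mol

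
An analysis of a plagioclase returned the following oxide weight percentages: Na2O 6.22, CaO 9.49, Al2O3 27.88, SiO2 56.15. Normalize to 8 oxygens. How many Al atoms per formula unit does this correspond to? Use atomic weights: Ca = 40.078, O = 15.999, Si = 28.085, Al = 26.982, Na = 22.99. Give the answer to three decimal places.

1.479 Al apfu

Na2O (M=61.979): mol = 0.10036; Na = 0.20072, O = 0.10036.
CaO (M=56.077): mol = 0.16923; Ca = 0.16923, O = 0.16923.
Al2O3 (M=101.961): mol = 0.27344; Al = 0.54688, O = 0.82032.
SiO2 (M=60.083): mol = 0.93454; Si = 0.93454, O = 1.86908.
ΣO = 2.95899; factor = 8/ΣO = 2.70363.
Al apfu = 0.54688 × 2.70363 = 1.479.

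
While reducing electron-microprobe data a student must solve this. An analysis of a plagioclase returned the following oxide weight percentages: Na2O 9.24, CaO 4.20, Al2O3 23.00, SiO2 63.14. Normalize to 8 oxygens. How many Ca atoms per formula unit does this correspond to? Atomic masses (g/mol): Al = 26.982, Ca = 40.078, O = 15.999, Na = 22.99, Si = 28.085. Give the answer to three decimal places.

0.200 Ca apfu

Na2O: 9.24/61.979 = 0.14908 mol → 0.29816 mol Na, 0.14908 mol O.
CaO: 4.20/56.077 = 0.07490 mol → 0.07490 mol Ca, 0.07490 mol O.
Al2O3: 23.00/101.961 = 0.22558 mol → 0.45116 mol Al, 0.67674 mol O.
SiO2: 63.14/60.083 = 1.05088 mol → 1.05088 mol Si, 2.10176 mol O.
Total oxygen = 3.00248 mol. Normalization factor = 8/3.00248 = 2.66446.
Ca per 8 O = 0.07490 × 2.66446 = 0.200.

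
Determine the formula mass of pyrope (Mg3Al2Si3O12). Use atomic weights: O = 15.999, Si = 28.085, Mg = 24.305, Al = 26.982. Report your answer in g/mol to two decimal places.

403.12 g/mol

The formula mass is the sum 3×24.305 + 2×26.982 + 3×28.085 + 12×15.999.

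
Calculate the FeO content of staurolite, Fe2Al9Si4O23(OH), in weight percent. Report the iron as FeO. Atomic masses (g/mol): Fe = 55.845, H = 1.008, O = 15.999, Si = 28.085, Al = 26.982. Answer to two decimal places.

16.87 wt%

Molar mass of Fe2Al9Si4O23(OH) = 2*55.845 + 9*26.982 + 4*28.085 + 24*15.999 + 1*1.008 = 851.852 g/mol.
Each formula unit contains 2 Fe, equivalent to 2/1 = 2.0000 mol FeO.
M(FeO) = 1×55.845 + 1×15.999 = 71.844 g/mol.
Mass of FeO per formula unit = 2.0000 × 71.844 = 143.688 g.
FeO wt% = 143.688 / 851.852 × 100 = 16.87%.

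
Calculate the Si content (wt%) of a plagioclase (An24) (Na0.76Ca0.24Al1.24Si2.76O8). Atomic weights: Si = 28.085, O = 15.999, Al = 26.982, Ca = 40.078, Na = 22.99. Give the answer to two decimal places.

29.13 wt%

Molar mass of Na0.76Ca0.24Al1.24Si2.76O8: 0.76×22.99 + 0.24×40.078 + 1.24×26.982 + 2.76×28.085 + 8×15.999 = 266.055 g/mol.
Mass of Si per formula unit: 2.76 × 28.085 = 77.515 g.
Weight fraction Si = 77.515 / 266.055 = 0.2913.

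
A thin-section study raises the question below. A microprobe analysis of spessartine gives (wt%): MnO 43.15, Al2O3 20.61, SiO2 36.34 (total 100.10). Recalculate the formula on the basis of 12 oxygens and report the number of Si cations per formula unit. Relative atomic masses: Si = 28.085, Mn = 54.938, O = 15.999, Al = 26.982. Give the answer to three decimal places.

2.994 Si apfu

43.15 wt% MnO ÷ 70.937 g/mol = 0.60829 mol, giving 0.60829 Mn and 0.60829 O.
20.61 wt% Al2O3 ÷ 101.961 g/mol = 0.20214 mol, giving 0.40428 Al and 0.60642 O.
36.34 wt% SiO2 ÷ 60.083 g/mol = 0.60483 mol, giving 0.60483 Si and 1.20966 O.
Oxygen sums to 2.42437; scaling by 12/2.42437 = 4.94974 puts the formula on 12 O.
Si: 0.60483 × 4.94974 = 2.994 atoms per formula unit.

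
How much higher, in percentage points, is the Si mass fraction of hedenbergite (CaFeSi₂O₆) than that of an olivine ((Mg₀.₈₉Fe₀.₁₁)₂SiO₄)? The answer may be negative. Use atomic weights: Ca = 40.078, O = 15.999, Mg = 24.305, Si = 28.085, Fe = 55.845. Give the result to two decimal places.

M(CaFeSi₂O₆) = 248.087 g/mol, so wt% Si = 56.170/248.087 × 100 = 22.64%.
M((Mg₀.₈₉Fe₀.₁₁)₂SiO₄) = 147.630 g/mol, so wt% Si = 28.085/147.630 × 100 = 19.02%.
22.64 − 19.02 = 3.62 pp.

3.62 percentage points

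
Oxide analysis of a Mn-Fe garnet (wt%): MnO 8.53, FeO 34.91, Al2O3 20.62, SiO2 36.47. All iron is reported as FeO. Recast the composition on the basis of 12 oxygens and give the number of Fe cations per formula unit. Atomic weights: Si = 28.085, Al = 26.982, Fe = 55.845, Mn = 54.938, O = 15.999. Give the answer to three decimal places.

2.403 Fe apfu

MnO (M=70.937): mol = 0.12025; Mn = 0.12025, O = 0.12025.
FeO (M=71.844): mol = 0.48591; Fe = 0.48591, O = 0.48591.
Al2O3 (M=101.961): mol = 0.20223; Al = 0.40446, O = 0.60669.
SiO2 (M=60.083): mol = 0.60699; Si = 0.60699, O = 1.21398.
ΣO = 2.42683; factor = 12/ΣO = 4.94472.
Fe apfu = 0.48591 × 4.94472 = 2.403.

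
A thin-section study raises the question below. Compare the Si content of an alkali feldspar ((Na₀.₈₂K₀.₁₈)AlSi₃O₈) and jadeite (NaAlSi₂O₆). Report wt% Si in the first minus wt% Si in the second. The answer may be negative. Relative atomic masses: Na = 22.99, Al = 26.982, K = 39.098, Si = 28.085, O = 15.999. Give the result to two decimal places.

Si in (Na₀.₈₂K₀.₁₈)AlSi₃O₈: molar mass 265.118 g/mol; 3×28.085 = 84.255 g → 31.78 wt%.
Si in NaAlSi₂O₆: molar mass 202.136 g/mol; 2×28.085 = 56.170 g → 27.79 wt%.
Difference = 31.78 − 27.79 = 3.99 percentage points.

3.99 percentage points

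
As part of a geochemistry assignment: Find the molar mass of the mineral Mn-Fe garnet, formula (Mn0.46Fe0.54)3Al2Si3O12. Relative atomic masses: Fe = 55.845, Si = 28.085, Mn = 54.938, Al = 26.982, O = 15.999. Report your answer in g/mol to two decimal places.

496.49 g/mol

Mn: 1.38 × 54.938 = 75.8144
Fe: 1.62 × 55.845 = 90.4689
Al: 2 × 26.982 = 53.9640
Si: 3 × 28.085 = 84.2550
O: 12 × 15.999 = 191.9880
Summing the contributions gives the formula mass.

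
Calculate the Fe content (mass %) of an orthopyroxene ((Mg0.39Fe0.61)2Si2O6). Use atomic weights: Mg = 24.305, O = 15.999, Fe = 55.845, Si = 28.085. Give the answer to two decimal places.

28.48 mass %

M((Mg0.39Fe0.61)2Si2O6) = 239.253 g/mol.
Fe contributes 1.22 × 55.845 = 68.131 g per mole.
68.131/239.253 = 0.2848 → 28.48%.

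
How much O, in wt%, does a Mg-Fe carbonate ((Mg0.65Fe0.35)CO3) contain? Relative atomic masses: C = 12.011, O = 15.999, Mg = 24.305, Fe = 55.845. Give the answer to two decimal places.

M((Mg0.65Fe0.35)CO3) = 95.352 g/mol.
O contributes 3 × 15.999 = 47.997 g per mole.
47.997/95.352 = 0.5034 → 50.34%.

50.34 wt%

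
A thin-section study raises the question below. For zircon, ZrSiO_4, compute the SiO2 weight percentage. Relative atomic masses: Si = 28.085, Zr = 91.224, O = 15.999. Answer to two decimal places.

32.78 wt%

Molar mass of ZrSiO_4 = 1×91.224 + 1×28.085 + 4×15.999 = 183.305 g/mol.
Each formula unit contains 1 Si, equivalent to 1/1 = 1.0000 mol SiO2.
M(SiO2) = 1×28.085 + 2×15.999 = 60.083 g/mol.
Mass of SiO2 per formula unit = 1.0000 × 60.083 = 60.083 g.
SiO2 wt% = 60.083 / 183.305 × 100 = 32.78%.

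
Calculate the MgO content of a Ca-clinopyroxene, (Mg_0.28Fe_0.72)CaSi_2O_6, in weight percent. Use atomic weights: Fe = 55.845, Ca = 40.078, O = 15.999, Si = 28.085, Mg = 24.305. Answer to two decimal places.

4.72 wt%

Formula mass = 239.256 g/mol.
0.28 Mg → 0.2800 mol MgO per formula unit; M(MgO) = 40.304, so MgO mass = 11.285 g.
11.285/239.256 × 100 = 4.72 wt%.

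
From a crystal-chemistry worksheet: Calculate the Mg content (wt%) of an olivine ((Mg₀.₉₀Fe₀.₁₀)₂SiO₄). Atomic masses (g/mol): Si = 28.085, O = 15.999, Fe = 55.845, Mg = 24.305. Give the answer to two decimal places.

29.76 wt%

Molar mass of (Mg₀.₉₀Fe₀.₁₀)₂SiO₄: 1.80·24.305 + 0.20·55.845 + 1·28.085 + 4·15.999 = 146.999 g/mol.
Mass of Mg per formula unit: 1.80 × 24.305 = 43.749 g.
Weight fraction Mg = 43.749 / 146.999 = 0.2976.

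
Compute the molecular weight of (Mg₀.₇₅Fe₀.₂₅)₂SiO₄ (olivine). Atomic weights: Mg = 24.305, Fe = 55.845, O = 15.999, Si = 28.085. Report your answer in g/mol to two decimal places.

156.46 g/mol

M = 1.50×24.305 + 0.50×55.845 + 1×28.085 + 4×15.999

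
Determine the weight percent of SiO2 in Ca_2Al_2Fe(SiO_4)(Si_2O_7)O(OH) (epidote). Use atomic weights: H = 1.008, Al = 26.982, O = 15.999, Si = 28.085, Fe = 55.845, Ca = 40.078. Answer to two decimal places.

37.30 wt%

Formula mass = 483.215 g/mol.
3 Si → 3.0000 mol SiO2 per formula unit; M(SiO2) = 60.083, so SiO2 mass = 180.249 g.
180.249/483.215 × 100 = 37.30 wt%.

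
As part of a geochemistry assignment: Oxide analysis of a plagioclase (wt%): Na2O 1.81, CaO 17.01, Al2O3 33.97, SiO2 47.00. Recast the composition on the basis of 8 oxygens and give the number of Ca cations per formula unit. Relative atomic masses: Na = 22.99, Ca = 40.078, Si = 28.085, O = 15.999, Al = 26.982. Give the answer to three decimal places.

0.838 Ca apfu

Na2O (M=61.979): mol = 0.02920; Na = 0.05840, O = 0.02920.
CaO (M=56.077): mol = 0.30333; Ca = 0.30333, O = 0.30333.
Al2O3 (M=101.961): mol = 0.33317; Al = 0.66634, O = 0.99951.
SiO2 (M=60.083): mol = 0.78225; Si = 0.78225, O = 1.56450.
ΣO = 2.89654; factor = 8/ΣO = 2.76192.
Ca apfu = 0.30333 × 2.76192 = 0.838.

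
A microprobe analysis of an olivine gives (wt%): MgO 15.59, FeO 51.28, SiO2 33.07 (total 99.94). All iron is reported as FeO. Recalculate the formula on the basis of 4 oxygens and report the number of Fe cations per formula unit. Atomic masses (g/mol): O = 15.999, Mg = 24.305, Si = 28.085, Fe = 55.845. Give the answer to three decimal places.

MgO: 15.59/40.304 = 0.38681 mol → 0.38681 mol Mg, 0.38681 mol O.
FeO: 51.28/71.844 = 0.71377 mol → 0.71377 mol Fe, 0.71377 mol O.
SiO2: 33.07/60.083 = 0.55041 mol → 0.55041 mol Si, 1.10082 mol O.
Total oxygen = 2.20140 mol. Normalization factor = 4/2.20140 = 1.81703.
Fe per 4 O = 0.71377 × 1.81703 = 1.297.

1.297 Fe apfu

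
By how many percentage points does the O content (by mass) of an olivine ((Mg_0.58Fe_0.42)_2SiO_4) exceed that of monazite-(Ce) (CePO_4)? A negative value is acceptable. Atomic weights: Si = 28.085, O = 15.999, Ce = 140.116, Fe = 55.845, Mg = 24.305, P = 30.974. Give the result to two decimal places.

First mineral: 63.996 g O in 167.185 g formula = 38.28 wt% O.
Second mineral: 63.996 g O in 235.086 g formula = 27.22 wt% O.
38.28% − 27.22% gives a difference of 11.06 percentage points.

11.06 percentage points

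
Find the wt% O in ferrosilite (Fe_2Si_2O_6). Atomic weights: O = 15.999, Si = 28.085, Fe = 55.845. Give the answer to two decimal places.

36.38 weight percent

Formula mass = 2×55.845 + 2×28.085 + 6×15.999 = 263.854 g/mol, of which 95.994 g is O.
So O makes up 95.994/263.854 = 0.3638 of the mass, i.e. 36.38%.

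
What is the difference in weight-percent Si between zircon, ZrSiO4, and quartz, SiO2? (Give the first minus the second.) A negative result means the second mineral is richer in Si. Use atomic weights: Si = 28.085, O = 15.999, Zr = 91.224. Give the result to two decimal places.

-31.42 percentage points

Si in ZrSiO4: molar mass 183.305 g/mol; 1×28.085 = 28.085 g → 15.32 wt%.
Si in SiO2: molar mass 60.083 g/mol; 1×28.085 = 28.085 g → 46.74 wt%.
Difference = 15.32 − 46.74 = -31.42 percentage points.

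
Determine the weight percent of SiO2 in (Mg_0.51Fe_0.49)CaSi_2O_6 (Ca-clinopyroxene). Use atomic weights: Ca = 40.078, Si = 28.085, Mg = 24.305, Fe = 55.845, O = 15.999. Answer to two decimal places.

M((Mg_0.51Fe_0.49)CaSi_2O_6) = 232.002 g/mol; M(SiO2) = 60.083 g/mol.
Moles SiO2 per formula unit = 2 Si ÷ 1 = 2.0000.
SiO2 fraction = (2.0000 × 60.083) / 232.002 = 120.166/232.002 = 0.5180.

51.80 wt%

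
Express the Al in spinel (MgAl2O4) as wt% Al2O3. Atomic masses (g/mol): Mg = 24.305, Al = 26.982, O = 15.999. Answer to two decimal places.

71.67 wt%

M(MgAl2O4) = 142.265 g/mol; M(Al2O3) = 101.961 g/mol.
Moles Al2O3 per formula unit = 2 Al ÷ 2 = 1.0000.
Al2O3 fraction = (1.0000 × 101.961) / 142.265 = 101.961/142.265 = 0.7167.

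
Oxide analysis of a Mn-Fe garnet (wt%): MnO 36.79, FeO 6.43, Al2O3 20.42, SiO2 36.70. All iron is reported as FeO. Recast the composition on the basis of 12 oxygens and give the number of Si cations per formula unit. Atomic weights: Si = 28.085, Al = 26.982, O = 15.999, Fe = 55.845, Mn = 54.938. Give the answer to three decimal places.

3.016 Si apfu

36.79 wt% MnO ÷ 70.937 g/mol = 0.51863 mol, giving 0.51863 Mn and 0.51863 O.
6.43 wt% FeO ÷ 71.844 g/mol = 0.08950 mol, giving 0.08950 Fe and 0.08950 O.
20.42 wt% Al2O3 ÷ 101.961 g/mol = 0.20027 mol, giving 0.40054 Al and 0.60081 O.
36.70 wt% SiO2 ÷ 60.083 g/mol = 0.61082 mol, giving 0.61082 Si and 1.22164 O.
Oxygen sums to 2.43058; scaling by 12/2.43058 = 4.93709 puts the formula on 12 O.
Si: 0.61082 × 4.93709 = 3.016 atoms per formula unit.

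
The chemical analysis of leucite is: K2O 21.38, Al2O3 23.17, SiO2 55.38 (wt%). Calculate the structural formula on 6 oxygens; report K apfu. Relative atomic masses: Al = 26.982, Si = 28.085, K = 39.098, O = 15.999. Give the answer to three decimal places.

0.990 K apfu

21.38 wt% K2O ÷ 94.195 g/mol = 0.22698 mol, giving 0.45396 K and 0.22698 O.
23.17 wt% Al2O3 ÷ 101.961 g/mol = 0.22724 mol, giving 0.45448 Al and 0.68172 O.
55.38 wt% SiO2 ÷ 60.083 g/mol = 0.92172 mol, giving 0.92172 Si and 1.84344 O.
Oxygen sums to 2.75214; scaling by 6/2.75214 = 2.18012 puts the formula on 6 O.
K: 0.45396 × 2.18012 = 0.990 atoms per formula unit.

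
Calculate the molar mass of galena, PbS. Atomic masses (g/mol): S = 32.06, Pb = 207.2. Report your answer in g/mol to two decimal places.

M = 1·207.2 + 1·32.06

239.26 g/mol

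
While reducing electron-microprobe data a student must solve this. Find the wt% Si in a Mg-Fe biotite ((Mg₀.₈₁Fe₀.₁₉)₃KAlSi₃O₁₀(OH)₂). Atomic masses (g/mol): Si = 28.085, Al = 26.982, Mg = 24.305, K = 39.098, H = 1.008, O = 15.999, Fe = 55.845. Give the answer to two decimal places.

19.36 weight percent

Molar mass of (Mg₀.₈₁Fe₀.₁₉)₃KAlSi₃O₁₀(OH)₂: 2.43*24.305 + 0.57*55.845 + 1*39.098 + 1*26.982 + 3*28.085 + 12*15.999 + 2*1.008 = 435.232 g/mol.
Mass of Si per formula unit: 3 × 28.085 = 84.255 g.
Weight fraction Si = 84.255 / 435.232 = 0.1936.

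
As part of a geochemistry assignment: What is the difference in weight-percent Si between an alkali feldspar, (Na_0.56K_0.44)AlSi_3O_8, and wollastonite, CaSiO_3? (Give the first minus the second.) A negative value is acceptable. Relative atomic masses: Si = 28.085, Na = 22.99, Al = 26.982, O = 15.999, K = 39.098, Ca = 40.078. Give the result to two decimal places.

First mineral: 84.255 g Si in 269.307 g formula = 31.29 wt% Si.
Second mineral: 28.085 g Si in 116.160 g formula = 24.18 wt% Si.
31.29% − 24.18% gives a difference of 7.11 percentage points.

7.11 percentage points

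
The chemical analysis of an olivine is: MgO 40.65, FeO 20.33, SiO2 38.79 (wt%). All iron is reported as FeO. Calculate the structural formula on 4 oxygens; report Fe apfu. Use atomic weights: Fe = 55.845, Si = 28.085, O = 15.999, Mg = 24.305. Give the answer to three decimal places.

0.438 Fe apfu

MgO: 40.65/40.304 = 1.00858 mol → 1.00858 mol Mg, 1.00858 mol O.
FeO: 20.33/71.844 = 0.28297 mol → 0.28297 mol Fe, 0.28297 mol O.
SiO2: 38.79/60.083 = 0.64561 mol → 0.64561 mol Si, 1.29122 mol O.
Total oxygen = 2.58277 mol. Normalization factor = 4/2.58277 = 1.54872.
Fe per 4 O = 0.28297 × 1.54872 = 0.438.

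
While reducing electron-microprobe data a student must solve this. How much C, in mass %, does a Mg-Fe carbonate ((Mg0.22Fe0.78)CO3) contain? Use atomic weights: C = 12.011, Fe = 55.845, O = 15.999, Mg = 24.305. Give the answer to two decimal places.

11.03 mass %

M((Mg0.22Fe0.78)CO3) = 108.914 g/mol.
C contributes 1 × 12.011 = 12.011 g per mole.
12.011/108.914 = 0.1103 → 11.03%.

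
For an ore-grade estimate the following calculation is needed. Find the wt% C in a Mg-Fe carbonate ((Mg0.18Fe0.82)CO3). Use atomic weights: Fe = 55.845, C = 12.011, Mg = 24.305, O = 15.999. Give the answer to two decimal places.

Formula mass = 0.18·24.305 + 0.82·55.845 + 1·12.011 + 3·15.999 = 110.176 g/mol, of which 12.011 g is C.
So C makes up 12.011/110.176 = 0.1090 of the mass, i.e. 10.90%.

10.90 wt%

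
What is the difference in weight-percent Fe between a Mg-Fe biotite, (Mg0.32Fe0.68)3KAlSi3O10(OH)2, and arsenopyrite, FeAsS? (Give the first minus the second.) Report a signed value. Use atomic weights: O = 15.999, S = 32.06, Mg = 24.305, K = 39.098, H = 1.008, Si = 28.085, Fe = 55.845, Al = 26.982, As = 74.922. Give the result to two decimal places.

-10.64 percentage points

First mineral: 113.924 g Fe in 481.596 g formula = 23.66 wt% Fe.
Second mineral: 55.845 g Fe in 162.827 g formula = 34.30 wt% Fe.
23.66% − 34.30% gives a difference of -10.64 percentage points.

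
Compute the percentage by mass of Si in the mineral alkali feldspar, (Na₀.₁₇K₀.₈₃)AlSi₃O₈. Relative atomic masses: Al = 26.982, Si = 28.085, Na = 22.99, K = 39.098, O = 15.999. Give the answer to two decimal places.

30.57 weight percent

Molar mass of (Na₀.₁₇K₀.₈₃)AlSi₃O₈: 0.17*22.99 + 0.83*39.098 + 1*26.982 + 3*28.085 + 8*15.999 = 275.589 g/mol.
Mass of Si per formula unit: 3 × 28.085 = 84.255 g.
Weight fraction Si = 84.255 / 275.589 = 0.3057.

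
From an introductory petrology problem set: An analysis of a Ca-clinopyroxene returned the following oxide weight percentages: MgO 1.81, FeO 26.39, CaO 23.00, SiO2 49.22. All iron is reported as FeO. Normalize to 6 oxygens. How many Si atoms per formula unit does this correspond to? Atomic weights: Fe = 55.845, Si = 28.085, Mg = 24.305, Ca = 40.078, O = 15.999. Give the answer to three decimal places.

1.997 Si apfu

MgO: 1.81/40.304 = 0.04491 mol → 0.04491 mol Mg, 0.04491 mol O.
FeO: 26.39/71.844 = 0.36732 mol → 0.36732 mol Fe, 0.36732 mol O.
CaO: 23.00/56.077 = 0.41015 mol → 0.41015 mol Ca, 0.41015 mol O.
SiO2: 49.22/60.083 = 0.81920 mol → 0.81920 mol Si, 1.63840 mol O.
Total oxygen = 2.46078 mol. Normalization factor = 6/2.46078 = 2.43825.
Si per 6 O = 0.81920 × 2.43825 = 1.997.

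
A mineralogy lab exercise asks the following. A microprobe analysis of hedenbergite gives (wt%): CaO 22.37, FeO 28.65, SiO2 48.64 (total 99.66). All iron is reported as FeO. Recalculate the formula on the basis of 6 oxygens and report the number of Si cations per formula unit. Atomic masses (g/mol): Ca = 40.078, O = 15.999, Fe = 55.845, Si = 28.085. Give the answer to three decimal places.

2.010 Si apfu

CaO (M=56.077): mol = 0.39892; Ca = 0.39892, O = 0.39892.
FeO (M=71.844): mol = 0.39878; Fe = 0.39878, O = 0.39878.
SiO2 (M=60.083): mol = 0.80955; Si = 0.80955, O = 1.61910.
ΣO = 2.41680; factor = 6/ΣO = 2.48262.
Si apfu = 0.80955 × 2.48262 = 2.010.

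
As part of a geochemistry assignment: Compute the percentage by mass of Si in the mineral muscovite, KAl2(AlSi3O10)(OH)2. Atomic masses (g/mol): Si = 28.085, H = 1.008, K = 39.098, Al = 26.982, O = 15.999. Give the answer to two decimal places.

21.15 mass %

Formula mass = 1*39.098 + 3*26.982 + 3*28.085 + 12*15.999 + 2*1.008 = 398.303 g/mol, of which 84.255 g is Si.
So Si makes up 84.255/398.303 = 0.2115 of the mass, i.e. 21.15%.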